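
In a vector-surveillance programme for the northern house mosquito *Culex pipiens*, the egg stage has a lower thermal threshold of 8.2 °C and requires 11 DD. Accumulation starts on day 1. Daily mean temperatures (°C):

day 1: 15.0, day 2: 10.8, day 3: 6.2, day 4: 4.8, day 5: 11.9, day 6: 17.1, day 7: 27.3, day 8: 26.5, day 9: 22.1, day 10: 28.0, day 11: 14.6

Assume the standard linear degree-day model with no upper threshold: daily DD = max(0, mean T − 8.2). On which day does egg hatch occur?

day 5

Daily DD above 8.2 °C: 6.8, 2.6, 0.0, 0.0, 3.7, 8.9, 19.1, 18.3, 13.9, 19.8, 6.4.
Cumulative: 6.8, 9.4, 9.4, 9.4, 13.1, 22.0, 41.1, 59.4, 73.3, 93.1, 99.5.
The total first reaches 11 DD on day 5.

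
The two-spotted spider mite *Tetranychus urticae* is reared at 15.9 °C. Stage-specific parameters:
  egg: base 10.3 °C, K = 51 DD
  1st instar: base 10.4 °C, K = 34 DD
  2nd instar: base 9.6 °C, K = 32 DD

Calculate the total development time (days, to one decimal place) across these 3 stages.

egg: 51 / (15.9 − 10.3) = 51 / 5.6 = 9.107 d.
1st instar: 34 / (15.9 − 10.4) = 34 / 5.5 = 6.182 d.
2nd instar: 32 / (15.9 − 9.6) = 32 / 6.3 = 5.079 d.
Sum = 20.368 ≈ 20.4 days.

20.4 days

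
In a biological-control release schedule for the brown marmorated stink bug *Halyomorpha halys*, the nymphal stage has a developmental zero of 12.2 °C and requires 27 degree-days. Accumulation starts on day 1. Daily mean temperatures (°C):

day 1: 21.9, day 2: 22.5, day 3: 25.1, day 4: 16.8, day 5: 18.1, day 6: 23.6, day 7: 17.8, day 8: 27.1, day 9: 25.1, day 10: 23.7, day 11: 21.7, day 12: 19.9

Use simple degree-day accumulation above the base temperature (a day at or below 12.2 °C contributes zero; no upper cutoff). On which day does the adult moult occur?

day 3

Daily DD above 12.2 °C: 9.7, 10.3, 12.9, 4.6, 5.9, 11.4, 5.6, 14.9, 12.9, 11.5, 9.5, 7.7.
Cumulative: 9.7, 20.0, 32.9, 37.5, 43.4, 54.8, 60.4, 75.3, 88.2, 99.7, 109.2, 116.9.
The total first reaches 27 DD on day 3.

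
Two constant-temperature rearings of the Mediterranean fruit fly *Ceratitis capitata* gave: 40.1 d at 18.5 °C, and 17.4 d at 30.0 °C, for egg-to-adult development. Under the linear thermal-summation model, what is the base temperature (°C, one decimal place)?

9.7 °C

Under the model K = D·(T − T_b), so D₁·(T₁ − T_b) = D₂·(T₂ − T_b).
40.1·(18.5 − T_b) = 17.4·(30.0 − T_b)
T_b = (40.1·18.5 − 17.4·30.0) / (40.1 − 17.4) = 219.85 / 22.7 = 9.685 °C ≈ 9.7 °C.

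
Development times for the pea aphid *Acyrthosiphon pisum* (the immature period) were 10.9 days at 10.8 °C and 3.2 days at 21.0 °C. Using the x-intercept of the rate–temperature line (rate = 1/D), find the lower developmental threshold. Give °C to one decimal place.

Equal thermal constants: D₁(T₁ − T_b) = D₂(T₂ − T_b).
10.9·(10.8 − T_b) = 3.2·(21.0 − T_b)
T_b = (10.9·10.8 − 3.2·21.0) / (10.9 − 3.2) = 50.52 / 7.7 = 6.561 °C ≈ 6.6 °C.

6.6 °C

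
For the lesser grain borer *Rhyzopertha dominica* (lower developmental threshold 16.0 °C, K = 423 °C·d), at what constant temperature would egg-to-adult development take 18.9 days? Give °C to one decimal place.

38.4 °C

Required daily accumulation = 423 / 18.9 = 22.381 DD/day.
T = T_base + 22.381 = 16.0 + 22.381 = 38.381 ≈ 38.4 °C.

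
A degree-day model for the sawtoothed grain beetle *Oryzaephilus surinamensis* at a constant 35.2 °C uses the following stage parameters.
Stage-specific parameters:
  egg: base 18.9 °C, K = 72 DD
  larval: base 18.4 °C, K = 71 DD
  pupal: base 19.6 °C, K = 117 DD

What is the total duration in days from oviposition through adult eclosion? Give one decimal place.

16.1 days

egg: 72 / (35.2 − 18.9) = 72 / 16.3 = 4.417 d.
larval: 71 / (35.2 − 18.4) = 71 / 16.8 = 4.226 d.
pupal: 117 / (35.2 − 19.6) = 117 / 15.6 = 7.500 d.
Sum = 16.143 ≈ 16.1 days.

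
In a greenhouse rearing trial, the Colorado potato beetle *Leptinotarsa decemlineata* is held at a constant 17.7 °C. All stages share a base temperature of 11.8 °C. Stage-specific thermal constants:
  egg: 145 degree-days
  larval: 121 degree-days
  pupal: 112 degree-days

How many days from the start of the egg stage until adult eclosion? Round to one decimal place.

64.1 days

Daily accumulation at 17.7 °C = 17.7 − 11.8 = 5.9 DD/day.
Total K = 145 + 121 + 112 = 378 DD.
Total duration = 378 / 5.9 = 64.068 ≈ 64.1 days.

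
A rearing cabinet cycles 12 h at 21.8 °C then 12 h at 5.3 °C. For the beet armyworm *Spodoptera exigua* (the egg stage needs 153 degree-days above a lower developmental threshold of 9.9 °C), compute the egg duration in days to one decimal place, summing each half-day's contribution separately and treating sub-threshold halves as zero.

25.7 days

Day half: max(0, 21.8 − 9.9) × 0.5 = 11.9 × 0.5 = 5.95 DD.
Night half: max(0, 5.3 − 9.9) × 0.5 = 0.0 × 0.5 = 0.00 DD.
Per 24 h: 5.95 DD/day.
Duration = 153 / 5.95 = 25.714 ≈ 25.7 days.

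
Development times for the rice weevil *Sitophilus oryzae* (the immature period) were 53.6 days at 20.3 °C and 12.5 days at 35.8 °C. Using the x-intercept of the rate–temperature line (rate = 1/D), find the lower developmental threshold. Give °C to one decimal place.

Under the model K = D·(T − T_b), so D₁·(T₁ − T_b) = D₂·(T₂ − T_b).
53.6·(20.3 − T_b) = 12.5·(35.8 − T_b)
T_b = (53.6·20.3 − 12.5·35.8) / (53.6 − 12.5) = 640.58 / 41.1 = 15.586 °C ≈ 15.6 °C.

15.6 °C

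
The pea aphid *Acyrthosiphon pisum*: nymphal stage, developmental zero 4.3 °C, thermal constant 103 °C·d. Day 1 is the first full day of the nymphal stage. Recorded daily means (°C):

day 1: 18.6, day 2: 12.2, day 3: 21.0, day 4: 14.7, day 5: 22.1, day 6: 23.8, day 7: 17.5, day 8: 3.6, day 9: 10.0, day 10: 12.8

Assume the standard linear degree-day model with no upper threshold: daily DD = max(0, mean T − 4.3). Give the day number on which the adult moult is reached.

day 9

Daily DD above 4.3 °C: 14.3, 7.9, 16.7, 10.4, 17.8, 19.5, 13.2, 0.0, 5.7, 8.5.
Cumulative: 14.3, 22.2, 38.9, 49.3, 67.1, 86.6, 99.8, 99.8, 105.5, 114.0.
The total first reaches 103 DD on day 9.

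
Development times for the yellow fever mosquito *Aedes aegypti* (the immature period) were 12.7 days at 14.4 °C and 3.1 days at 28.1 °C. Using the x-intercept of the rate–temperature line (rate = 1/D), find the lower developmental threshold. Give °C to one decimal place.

Equal thermal constants: D₁(T₁ − T_b) = D₂(T₂ − T_b).
12.7·(14.4 − T_b) = 3.1·(28.1 − T_b)
T_b = (12.7·14.4 − 3.1·28.1) / (12.7 − 3.1) = 95.77 / 9.6 = 9.976 °C ≈ 10.0 °C.

10.0 °C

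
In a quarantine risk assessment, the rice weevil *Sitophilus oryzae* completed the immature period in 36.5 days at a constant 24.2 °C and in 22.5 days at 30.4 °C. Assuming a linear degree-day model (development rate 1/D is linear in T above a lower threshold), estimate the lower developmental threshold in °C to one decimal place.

14.2 °C

Under the model K = D·(T − T_b), so D₁·(T₁ − T_b) = D₂·(T₂ − T_b).
36.5·(24.2 − T_b) = 22.5·(30.4 − T_b)
T_b = (36.5·24.2 − 22.5·30.4) / (36.5 − 22.5) = 199.30 / 14.0 = 14.236 °C ≈ 14.2 °C.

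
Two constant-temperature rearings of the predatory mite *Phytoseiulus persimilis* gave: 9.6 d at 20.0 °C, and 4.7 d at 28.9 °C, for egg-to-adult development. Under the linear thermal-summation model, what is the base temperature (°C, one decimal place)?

Linear rate model ⇒ the product D·(T − T_b) is constant across temperatures.
9.6·(20.0 − T_b) = 4.7·(28.9 − T_b)
T_b = (9.6·20.0 − 4.7·28.9) / (9.6 − 4.7) = 56.17 / 4.9 = 11.463 °C ≈ 11.5 °C.

11.5 °C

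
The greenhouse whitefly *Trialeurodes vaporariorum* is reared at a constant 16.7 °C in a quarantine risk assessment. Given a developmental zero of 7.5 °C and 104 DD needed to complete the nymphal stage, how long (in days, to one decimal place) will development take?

11.3 days

Daily accumulation = 16.7 − 7.5 = 9.2 DD/day.
Duration = 104 / 9.2 = 11.304 ≈ 11.3 days.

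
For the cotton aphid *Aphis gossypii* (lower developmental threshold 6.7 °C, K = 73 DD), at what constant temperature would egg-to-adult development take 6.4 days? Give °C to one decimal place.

Required daily accumulation = 73 / 6.4 = 11.406 DD/day.
T = T_base + 11.406 = 6.7 + 11.406 = 18.106 ≈ 18.1 °C.

18.1 °C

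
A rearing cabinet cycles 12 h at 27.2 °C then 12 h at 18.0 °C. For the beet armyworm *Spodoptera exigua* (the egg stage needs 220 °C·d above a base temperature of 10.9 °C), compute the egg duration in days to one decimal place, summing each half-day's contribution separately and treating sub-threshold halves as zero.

18.8 days

Day half: max(0, 27.2 − 10.9) × 0.5 = 16.3 × 0.5 = 8.15 DD.
Night half: max(0, 18.0 − 10.9) × 0.5 = 7.1 × 0.5 = 3.55 DD.
Per 24 h: 11.70 DD/day.
Duration = 220 / 11.70 = 18.803 ≈ 18.8 days.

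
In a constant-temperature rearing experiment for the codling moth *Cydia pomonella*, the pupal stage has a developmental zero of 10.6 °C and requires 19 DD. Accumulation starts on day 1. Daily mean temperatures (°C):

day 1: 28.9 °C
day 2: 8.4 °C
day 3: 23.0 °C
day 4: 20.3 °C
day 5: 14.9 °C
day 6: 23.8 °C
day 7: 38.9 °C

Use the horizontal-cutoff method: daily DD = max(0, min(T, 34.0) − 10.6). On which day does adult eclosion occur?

day 3

Daily DD above 10.6 °C (capped at 23.4): 18.3, 0.0, 12.4, 9.7, 4.3, 13.2, 23.4.
Cumulative: 18.3, 18.3, 30.7, 40.4, 44.7, 57.9, 81.3.
The total first reaches 19 DD on day 3.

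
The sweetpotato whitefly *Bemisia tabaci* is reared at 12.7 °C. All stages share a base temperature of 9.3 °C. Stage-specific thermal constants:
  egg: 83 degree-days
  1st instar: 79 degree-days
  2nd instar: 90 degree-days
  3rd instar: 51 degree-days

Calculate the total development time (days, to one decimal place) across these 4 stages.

Daily accumulation at 12.7 °C = 12.7 − 9.3 = 3.4 DD/day.
Total K = 83 + 79 + 90 + 51 = 303 DD.
Total duration = 303 / 3.4 = 89.118 ≈ 89.1 days.

89.1 days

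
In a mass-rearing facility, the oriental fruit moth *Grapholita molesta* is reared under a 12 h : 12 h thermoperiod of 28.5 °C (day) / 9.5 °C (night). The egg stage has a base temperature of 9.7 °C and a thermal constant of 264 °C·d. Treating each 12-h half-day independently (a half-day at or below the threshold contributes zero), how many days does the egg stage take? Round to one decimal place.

Day half: max(0, 28.5 − 9.7) × 0.5 = 18.8 × 0.5 = 9.40 DD.
Night half: max(0, 9.5 − 9.7) × 0.5 = 0.0 × 0.5 = 0.00 DD.
Per 24 h: 9.40 DD/day.
Duration = 264 / 9.40 = 28.085 ≈ 28.1 days.

28.1 days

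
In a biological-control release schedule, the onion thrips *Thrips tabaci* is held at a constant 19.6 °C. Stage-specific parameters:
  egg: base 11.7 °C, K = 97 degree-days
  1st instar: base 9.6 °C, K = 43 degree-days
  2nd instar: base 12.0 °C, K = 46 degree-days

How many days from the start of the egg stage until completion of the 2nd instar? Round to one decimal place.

22.6 days

egg: 97 / (19.6 − 11.7) = 97 / 7.9 = 12.278 d.
1st instar: 43 / (19.6 − 9.6) = 43 / 10.0 = 4.300 d.
2nd instar: 46 / (19.6 − 12.0) = 46 / 7.6 = 6.053 d.
Sum = 22.631 ≈ 22.6 days.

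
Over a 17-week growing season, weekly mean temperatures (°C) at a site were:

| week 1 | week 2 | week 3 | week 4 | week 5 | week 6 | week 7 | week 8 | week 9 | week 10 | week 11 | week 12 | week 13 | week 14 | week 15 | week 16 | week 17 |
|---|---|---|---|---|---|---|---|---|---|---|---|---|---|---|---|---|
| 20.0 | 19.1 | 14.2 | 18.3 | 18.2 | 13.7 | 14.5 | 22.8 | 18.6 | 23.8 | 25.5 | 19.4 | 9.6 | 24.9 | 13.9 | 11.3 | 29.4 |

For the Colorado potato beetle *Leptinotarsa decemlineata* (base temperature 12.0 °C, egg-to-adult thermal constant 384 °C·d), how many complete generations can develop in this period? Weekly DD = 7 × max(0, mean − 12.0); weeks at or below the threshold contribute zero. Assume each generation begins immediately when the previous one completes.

2 generations

Weekly DD (7 × max(0, T̄ − 12.0)): 56.0, 49.7, 15.4, 44.1, 43.4, 11.9, 17.5, 75.6, 46.2, 82.6, 94.5, 51.8, 0.0, 90.3, 13.3, 0.0, 121.8.
Season total = 814.1 DD.
Complete generations = ⌊814.1 / 384⌋ = 2.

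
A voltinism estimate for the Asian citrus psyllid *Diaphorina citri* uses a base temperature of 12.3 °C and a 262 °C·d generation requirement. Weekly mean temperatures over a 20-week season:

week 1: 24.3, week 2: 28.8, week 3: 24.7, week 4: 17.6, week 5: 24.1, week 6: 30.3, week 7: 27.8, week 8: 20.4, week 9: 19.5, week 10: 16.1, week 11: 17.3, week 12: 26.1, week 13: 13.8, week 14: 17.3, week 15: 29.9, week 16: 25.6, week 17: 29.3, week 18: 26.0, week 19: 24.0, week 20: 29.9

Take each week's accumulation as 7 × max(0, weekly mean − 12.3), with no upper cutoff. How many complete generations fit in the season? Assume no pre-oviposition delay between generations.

Weekly DD (7 × max(0, T̄ − 12.3)): 84.0, 115.5, 86.8, 37.1, 82.6, 126.0, 108.5, 56.7, 50.4, 26.6, 35.0, 96.6, 10.5, 35.0, 123.2, 93.1, 119.0, 95.9, 81.9, 123.2.
Season total = 1587.6 DD.
Complete generations = ⌊1587.6 / 262⌋ = 6.

6 generations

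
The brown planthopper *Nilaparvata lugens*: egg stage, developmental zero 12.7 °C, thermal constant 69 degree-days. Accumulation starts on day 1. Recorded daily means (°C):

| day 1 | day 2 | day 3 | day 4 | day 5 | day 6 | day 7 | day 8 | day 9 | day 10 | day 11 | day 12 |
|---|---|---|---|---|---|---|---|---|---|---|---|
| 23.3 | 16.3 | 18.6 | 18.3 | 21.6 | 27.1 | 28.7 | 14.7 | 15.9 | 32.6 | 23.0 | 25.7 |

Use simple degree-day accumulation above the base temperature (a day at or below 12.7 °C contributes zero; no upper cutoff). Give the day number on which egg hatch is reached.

Daily DD above 12.7 °C: 10.6, 3.6, 5.9, 5.6, 8.9, 14.4, 16.0, 2.0, 3.2, 19.9, 10.3, 13.0.
Cumulative: 10.6, 14.2, 20.1, 25.7, 34.6, 49.0, 65.0, 67.0, 70.2, 90.1, 100.4, 113.4.
The total first reaches 69 DD on day 9.

day 9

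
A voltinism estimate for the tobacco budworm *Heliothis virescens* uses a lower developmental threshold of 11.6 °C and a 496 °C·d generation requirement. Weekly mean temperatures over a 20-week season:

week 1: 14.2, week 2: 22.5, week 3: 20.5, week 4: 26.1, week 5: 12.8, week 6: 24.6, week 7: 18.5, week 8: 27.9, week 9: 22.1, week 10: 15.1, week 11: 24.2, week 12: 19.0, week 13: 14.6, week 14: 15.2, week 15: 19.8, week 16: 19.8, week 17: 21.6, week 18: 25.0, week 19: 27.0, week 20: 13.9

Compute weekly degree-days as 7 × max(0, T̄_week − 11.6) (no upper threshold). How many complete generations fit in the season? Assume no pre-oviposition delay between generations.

Weekly DD (7 × max(0, T̄ − 11.6)): 18.2, 76.3, 62.3, 101.5, 8.4, 91.0, 48.3, 114.1, 73.5, 24.5, 88.2, 51.8, 21.0, 25.2, 57.4, 57.4, 70.0, 93.8, 107.8, 16.1.
Season total = 1206.8 DD.
Complete generations = ⌊1206.8 / 496⌋ = 2.

2 generations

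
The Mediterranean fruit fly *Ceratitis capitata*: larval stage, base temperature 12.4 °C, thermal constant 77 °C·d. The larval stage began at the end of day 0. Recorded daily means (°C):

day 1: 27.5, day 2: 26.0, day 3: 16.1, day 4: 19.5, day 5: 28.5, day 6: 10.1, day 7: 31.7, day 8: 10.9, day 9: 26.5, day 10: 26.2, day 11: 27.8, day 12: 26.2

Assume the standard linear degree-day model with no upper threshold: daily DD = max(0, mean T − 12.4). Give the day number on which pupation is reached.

Daily DD above 12.4 °C: 15.1, 13.6, 3.7, 7.1, 16.1, 0.0, 19.3, 0.0, 14.1, 13.8, 15.4, 13.8.
Cumulative: 15.1, 28.7, 32.4, 39.5, 55.6, 55.6, 74.9, 74.9, 89.0, 102.8, 118.2, 132.0.
The total first reaches 77 DD on day 9.

day 9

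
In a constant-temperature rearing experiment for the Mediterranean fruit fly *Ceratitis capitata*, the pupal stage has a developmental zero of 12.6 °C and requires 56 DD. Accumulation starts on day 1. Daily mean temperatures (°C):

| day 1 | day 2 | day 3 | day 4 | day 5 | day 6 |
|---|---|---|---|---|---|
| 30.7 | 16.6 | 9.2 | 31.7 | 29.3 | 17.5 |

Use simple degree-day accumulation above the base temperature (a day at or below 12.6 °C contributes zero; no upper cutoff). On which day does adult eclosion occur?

day 5

Daily DD above 12.6 °C: 18.1, 4.0, 0.0, 19.1, 16.7, 4.9.
Cumulative: 18.1, 22.1, 22.1, 41.2, 57.9, 62.8.
The total first reaches 56 DD on day 5.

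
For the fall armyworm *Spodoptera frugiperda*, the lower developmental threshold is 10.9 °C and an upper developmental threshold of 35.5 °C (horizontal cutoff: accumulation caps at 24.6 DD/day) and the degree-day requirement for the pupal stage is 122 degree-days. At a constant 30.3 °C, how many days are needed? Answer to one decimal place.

6.3 days

Daily accumulation = 30.3 − 10.9 = 19.4 DD/day.
Duration = 122 / 19.4 = 6.289 ≈ 6.3 days.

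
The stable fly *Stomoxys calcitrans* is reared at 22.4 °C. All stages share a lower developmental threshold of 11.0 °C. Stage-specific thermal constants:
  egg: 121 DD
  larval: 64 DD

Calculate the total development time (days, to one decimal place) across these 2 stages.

16.2 days

Daily accumulation at 22.4 °C = 22.4 − 11.0 = 11.4 DD/day.
Total K = 121 + 64 = 185 DD.
Total duration = 185 / 11.4 = 16.228 ≈ 16.2 days.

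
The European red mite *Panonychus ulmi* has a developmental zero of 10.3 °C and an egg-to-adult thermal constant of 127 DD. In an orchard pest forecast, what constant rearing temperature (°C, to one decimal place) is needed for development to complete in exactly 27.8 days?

Required daily accumulation = 127 / 27.8 = 4.568 DD/day.
T = T_base + 4.568 = 10.3 + 4.568 = 14.868 ≈ 14.9 °C.

14.9 °C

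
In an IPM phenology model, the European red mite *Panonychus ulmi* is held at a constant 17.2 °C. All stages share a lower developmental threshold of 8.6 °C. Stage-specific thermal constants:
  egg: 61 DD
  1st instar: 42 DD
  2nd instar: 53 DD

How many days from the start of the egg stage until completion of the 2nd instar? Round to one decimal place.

Daily accumulation at 17.2 °C = 17.2 − 8.6 = 8.6 DD/day.
Total K = 61 + 42 + 53 = 156 DD.
Total duration = 156 / 8.6 = 18.140 ≈ 18.1 days.

18.1 days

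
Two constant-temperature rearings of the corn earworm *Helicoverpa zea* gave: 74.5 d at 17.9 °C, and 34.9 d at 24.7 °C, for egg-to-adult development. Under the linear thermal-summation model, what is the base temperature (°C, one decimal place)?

11.9 °C

Equal thermal constants: D₁(T₁ − T_b) = D₂(T₂ − T_b).
74.5·(17.9 − T_b) = 34.9·(24.7 − T_b)
T_b = (74.5·17.9 − 34.9·24.7) / (74.5 − 34.9) = 471.52 / 39.6 = 11.907 °C ≈ 11.9 °C.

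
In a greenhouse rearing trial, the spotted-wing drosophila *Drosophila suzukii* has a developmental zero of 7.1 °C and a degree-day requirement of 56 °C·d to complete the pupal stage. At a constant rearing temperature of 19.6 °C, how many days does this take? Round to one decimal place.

4.5 days

Daily accumulation = 19.6 − 7.1 = 12.5 DD/day.
Duration = 56 / 12.5 = 4.480 ≈ 4.5 days.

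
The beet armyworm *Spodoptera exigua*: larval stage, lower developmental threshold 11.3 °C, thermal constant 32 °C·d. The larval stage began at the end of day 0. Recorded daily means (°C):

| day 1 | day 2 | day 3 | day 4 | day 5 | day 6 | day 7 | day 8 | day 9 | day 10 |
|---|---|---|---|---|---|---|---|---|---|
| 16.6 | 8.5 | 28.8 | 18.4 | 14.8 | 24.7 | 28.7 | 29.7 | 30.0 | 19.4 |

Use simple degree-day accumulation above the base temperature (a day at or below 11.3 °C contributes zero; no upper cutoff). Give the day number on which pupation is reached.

day 5

Daily DD above 11.3 °C: 5.3, 0.0, 17.5, 7.1, 3.5, 13.4, 17.4, 18.4, 18.7, 8.1.
Cumulative: 5.3, 5.3, 22.8, 29.9, 33.4, 46.8, 64.2, 82.6, 101.3, 109.4.
The total first reaches 32 DD on day 5.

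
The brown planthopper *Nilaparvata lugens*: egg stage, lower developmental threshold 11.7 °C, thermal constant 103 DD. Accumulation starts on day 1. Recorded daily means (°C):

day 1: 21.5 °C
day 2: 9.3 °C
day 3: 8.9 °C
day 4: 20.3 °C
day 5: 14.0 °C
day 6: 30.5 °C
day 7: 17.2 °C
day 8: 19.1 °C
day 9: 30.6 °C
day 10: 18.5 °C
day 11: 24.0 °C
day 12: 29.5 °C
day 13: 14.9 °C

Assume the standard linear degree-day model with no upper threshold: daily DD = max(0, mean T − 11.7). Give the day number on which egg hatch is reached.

day 12

Daily DD above 11.7 °C: 9.8, 0.0, 0.0, 8.6, 2.3, 18.8, 5.5, 7.4, 18.9, 6.8, 12.3, 17.8, 3.2.
Cumulative: 9.8, 9.8, 9.8, 18.4, 20.7, 39.5, 45.0, 52.4, 71.3, 78.1, 90.4, 108.2, 111.4.
The total first reaches 103 DD on day 12.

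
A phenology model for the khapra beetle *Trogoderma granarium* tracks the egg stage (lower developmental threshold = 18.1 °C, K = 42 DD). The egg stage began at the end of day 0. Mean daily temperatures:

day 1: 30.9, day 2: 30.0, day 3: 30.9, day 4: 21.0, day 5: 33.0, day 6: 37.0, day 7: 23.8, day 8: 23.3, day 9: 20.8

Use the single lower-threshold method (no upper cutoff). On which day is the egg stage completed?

Daily DD above 18.1 °C: 12.8, 11.9, 12.8, 2.9, 14.9, 18.9, 5.7, 5.2, 2.7.
Cumulative: 12.8, 24.7, 37.5, 40.4, 55.3, 74.2, 79.9, 85.1, 87.8.
The total first reaches 42 DD on day 5.

day 5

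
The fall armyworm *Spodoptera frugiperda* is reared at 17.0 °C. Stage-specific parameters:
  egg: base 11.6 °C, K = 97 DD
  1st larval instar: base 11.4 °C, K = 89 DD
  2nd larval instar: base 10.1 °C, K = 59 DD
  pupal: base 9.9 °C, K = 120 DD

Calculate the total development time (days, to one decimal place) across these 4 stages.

59.3 days

egg: 97 / (17.0 − 11.6) = 97 / 5.4 = 17.963 d.
1st larval instar: 89 / (17.0 − 11.4) = 89 / 5.6 = 15.893 d.
2nd larval instar: 59 / (17.0 − 10.1) = 59 / 6.9 = 8.551 d.
pupal: 120 / (17.0 − 9.9) = 120 / 7.1 = 16.901 d.
Sum = 59.308 ≈ 59.3 days.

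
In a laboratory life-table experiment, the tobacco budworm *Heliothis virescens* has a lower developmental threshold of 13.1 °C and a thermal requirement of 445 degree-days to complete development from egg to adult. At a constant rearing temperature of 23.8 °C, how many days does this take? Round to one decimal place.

Daily accumulation = 23.8 − 13.1 = 10.7 DD/day.
Duration = 445 / 10.7 = 41.589 ≈ 41.6 days.

41.6 days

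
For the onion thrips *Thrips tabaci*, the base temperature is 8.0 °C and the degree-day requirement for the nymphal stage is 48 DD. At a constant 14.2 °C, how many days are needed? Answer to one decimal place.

7.7 days

Daily accumulation = 14.2 − 8.0 = 6.2 DD/day.
Duration = 48 / 6.2 = 7.742 ≈ 7.7 days.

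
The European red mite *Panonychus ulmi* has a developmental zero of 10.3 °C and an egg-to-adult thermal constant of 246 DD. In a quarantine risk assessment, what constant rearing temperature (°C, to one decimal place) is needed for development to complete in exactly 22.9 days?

21.0 °C

Required daily accumulation = 246 / 22.9 = 10.742 DD/day.
T = T_base + 10.742 = 10.3 + 10.742 = 21.042 ≈ 21.0 °C.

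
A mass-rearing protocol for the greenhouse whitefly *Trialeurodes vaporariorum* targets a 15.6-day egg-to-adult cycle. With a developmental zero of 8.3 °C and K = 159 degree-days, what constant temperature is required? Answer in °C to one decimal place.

Required daily accumulation = 159 / 15.6 = 10.192 DD/day.
T = T_base + 10.192 = 8.3 + 10.192 = 18.492 ≈ 18.5 °C.

18.5 °C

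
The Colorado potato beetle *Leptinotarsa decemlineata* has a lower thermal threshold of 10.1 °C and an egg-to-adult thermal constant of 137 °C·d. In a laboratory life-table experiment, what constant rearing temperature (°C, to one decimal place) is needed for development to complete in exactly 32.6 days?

Required daily accumulation = 137 / 32.6 = 4.202 DD/day.
T = T_base + 4.202 = 10.1 + 4.202 = 14.302 ≈ 14.3 °C.

14.3 °C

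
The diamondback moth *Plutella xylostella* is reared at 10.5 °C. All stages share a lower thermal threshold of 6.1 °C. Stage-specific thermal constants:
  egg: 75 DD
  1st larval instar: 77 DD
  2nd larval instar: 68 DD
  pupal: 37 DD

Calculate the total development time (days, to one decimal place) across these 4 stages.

58.4 days

Daily accumulation at 10.5 °C = 10.5 − 6.1 = 4.4 DD/day.
Total K = 75 + 77 + 68 + 37 = 257 DD.
Total duration = 257 / 4.4 = 58.409 ≈ 58.4 days.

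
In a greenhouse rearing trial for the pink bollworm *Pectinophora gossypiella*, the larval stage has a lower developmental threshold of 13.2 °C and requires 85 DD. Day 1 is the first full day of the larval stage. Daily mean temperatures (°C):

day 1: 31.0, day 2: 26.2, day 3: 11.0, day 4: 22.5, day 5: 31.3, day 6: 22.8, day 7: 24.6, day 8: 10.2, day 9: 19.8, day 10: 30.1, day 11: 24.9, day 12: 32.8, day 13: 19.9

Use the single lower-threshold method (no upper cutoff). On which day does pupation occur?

Daily DD above 13.2 °C: 17.8, 13.0, 0.0, 9.3, 18.1, 9.6, 11.4, 0.0, 6.6, 16.9, 11.7, 19.6, 6.7.
Cumulative: 17.8, 30.8, 30.8, 40.1, 58.2, 67.8, 79.2, 79.2, 85.8, 102.7, 114.4, 134.0, 140.7.
The total first reaches 85 DD on day 9.

day 9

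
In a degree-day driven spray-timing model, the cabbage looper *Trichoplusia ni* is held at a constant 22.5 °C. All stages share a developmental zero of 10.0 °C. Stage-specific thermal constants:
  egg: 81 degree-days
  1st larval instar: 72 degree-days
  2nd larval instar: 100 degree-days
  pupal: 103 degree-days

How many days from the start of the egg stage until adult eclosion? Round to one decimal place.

28.5 days

Daily accumulation at 22.5 °C = 22.5 − 10.0 = 12.5 DD/day.
Total K = 81 + 72 + 100 + 103 = 356 DD.
Total duration = 356 / 12.5 = 28.480 ≈ 28.5 days.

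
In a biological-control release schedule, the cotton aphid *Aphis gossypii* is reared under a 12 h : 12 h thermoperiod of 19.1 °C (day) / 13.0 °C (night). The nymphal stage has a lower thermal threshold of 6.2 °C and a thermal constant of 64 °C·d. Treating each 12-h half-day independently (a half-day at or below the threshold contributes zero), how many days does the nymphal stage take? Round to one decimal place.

6.5 days

Day half: max(0, 19.1 − 6.2) × 0.5 = 12.9 × 0.5 = 6.45 DD.
Night half: max(0, 13.0 − 6.2) × 0.5 = 6.8 × 0.5 = 3.40 DD.
Per 24 h: 9.85 DD/day.
Duration = 64 / 9.85 = 6.497 ≈ 6.5 days.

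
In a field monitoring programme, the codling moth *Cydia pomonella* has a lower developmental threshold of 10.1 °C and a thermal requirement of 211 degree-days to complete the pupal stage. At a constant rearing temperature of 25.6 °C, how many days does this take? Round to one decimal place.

Daily accumulation = 25.6 − 10.1 = 15.5 DD/day.
Duration = 211 / 15.5 = 13.613 ≈ 13.6 days.

13.6 days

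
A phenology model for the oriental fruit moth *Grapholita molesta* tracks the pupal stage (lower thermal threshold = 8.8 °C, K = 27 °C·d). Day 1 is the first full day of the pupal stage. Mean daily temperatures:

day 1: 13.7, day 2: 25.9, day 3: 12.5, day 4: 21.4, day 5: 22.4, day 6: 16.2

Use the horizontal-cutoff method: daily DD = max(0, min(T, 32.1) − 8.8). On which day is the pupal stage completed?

Daily DD above 8.8 °C (capped at 23.3): 4.9, 17.1, 3.7, 12.6, 13.6, 7.4.
Cumulative: 4.9, 22.0, 25.7, 38.3, 51.9, 59.3.
The total first reaches 27 DD on day 4.

day 4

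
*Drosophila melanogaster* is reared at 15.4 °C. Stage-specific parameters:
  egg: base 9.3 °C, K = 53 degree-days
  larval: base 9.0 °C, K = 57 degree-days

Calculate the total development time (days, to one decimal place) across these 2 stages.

17.6 days

egg: 53 / (15.4 − 9.3) = 53 / 6.1 = 8.689 d.
larval: 57 / (15.4 − 9.0) = 57 / 6.4 = 8.906 d.
Sum = 17.595 ≈ 17.6 days.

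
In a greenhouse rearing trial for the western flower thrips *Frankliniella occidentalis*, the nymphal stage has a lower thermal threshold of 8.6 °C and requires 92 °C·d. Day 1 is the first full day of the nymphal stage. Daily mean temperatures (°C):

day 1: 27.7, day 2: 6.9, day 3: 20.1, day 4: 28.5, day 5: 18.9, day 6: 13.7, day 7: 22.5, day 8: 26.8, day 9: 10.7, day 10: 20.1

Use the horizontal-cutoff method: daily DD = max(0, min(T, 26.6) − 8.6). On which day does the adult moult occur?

day 8

Daily DD above 8.6 °C (capped at 18.0): 18.0, 0.0, 11.5, 18.0, 10.3, 5.1, 13.9, 18.0, 2.1, 11.5.
Cumulative: 18.0, 18.0, 29.5, 47.5, 57.8, 62.9, 76.8, 94.8, 96.9, 108.4.
The total first reaches 92 DD on day 8.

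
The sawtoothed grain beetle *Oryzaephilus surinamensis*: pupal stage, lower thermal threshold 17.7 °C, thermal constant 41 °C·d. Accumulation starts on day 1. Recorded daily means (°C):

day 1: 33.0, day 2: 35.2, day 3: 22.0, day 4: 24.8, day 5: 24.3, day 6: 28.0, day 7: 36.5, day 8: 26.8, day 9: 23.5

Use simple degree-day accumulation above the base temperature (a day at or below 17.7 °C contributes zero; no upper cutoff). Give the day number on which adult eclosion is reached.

Daily DD above 17.7 °C: 15.3, 17.5, 4.3, 7.1, 6.6, 10.3, 18.8, 9.1, 5.8.
Cumulative: 15.3, 32.8, 37.1, 44.2, 50.8, 61.1, 79.9, 89.0, 94.8.
The total first reaches 41 DD on day 4.

day 4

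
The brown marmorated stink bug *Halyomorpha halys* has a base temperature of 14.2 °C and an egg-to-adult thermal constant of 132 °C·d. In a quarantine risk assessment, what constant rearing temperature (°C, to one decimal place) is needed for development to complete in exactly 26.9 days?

Required daily accumulation = 132 / 26.9 = 4.907 DD/day.
T = T_base + 4.907 = 14.2 + 4.907 = 19.107 ≈ 19.1 °C.

19.1 °C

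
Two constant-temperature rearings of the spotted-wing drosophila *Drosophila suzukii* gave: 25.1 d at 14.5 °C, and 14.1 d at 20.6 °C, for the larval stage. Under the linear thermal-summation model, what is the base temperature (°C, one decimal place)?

Linear rate model ⇒ the product D·(T − T_b) is constant across temperatures.
25.1·(14.5 − T_b) = 14.1·(20.6 − T_b)
T_b = (25.1·14.5 − 14.1·20.6) / (25.1 − 14.1) = 73.49 / 11.0 = 6.681 °C ≈ 6.7 °C.

6.7 °C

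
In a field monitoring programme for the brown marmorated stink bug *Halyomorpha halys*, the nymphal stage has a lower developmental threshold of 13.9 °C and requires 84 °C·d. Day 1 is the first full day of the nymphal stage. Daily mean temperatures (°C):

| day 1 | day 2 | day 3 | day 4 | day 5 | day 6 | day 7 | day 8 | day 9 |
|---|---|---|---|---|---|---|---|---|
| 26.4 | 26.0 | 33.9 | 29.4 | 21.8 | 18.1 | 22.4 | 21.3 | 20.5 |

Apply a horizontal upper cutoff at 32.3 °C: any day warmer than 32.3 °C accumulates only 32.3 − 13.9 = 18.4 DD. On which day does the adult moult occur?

Daily DD above 13.9 °C (capped at 18.4): 12.5, 12.1, 18.4, 15.5, 7.9, 4.2, 8.5, 7.4, 6.6.
Cumulative: 12.5, 24.6, 43.0, 58.5, 66.4, 70.6, 79.1, 86.5, 93.1.
The total first reaches 84 DD on day 8.

day 8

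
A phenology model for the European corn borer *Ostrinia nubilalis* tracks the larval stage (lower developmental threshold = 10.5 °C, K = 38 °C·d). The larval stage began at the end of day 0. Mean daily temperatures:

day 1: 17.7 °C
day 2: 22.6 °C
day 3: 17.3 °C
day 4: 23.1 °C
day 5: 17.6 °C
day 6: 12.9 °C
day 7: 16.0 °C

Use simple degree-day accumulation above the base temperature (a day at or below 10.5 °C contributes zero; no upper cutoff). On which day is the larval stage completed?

Daily DD above 10.5 °C: 7.2, 12.1, 6.8, 12.6, 7.1, 2.4, 5.5.
Cumulative: 7.2, 19.3, 26.1, 38.7, 45.8, 48.2, 53.7.
The total first reaches 38 DD on day 4.

day 4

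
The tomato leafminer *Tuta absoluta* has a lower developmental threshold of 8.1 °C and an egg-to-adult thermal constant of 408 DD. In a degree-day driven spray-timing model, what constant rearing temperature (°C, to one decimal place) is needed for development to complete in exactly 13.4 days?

38.5 °C

Required daily accumulation = 408 / 13.4 = 30.448 DD/day.
T = T_base + 30.448 = 8.1 + 30.448 = 38.548 ≈ 38.5 °C.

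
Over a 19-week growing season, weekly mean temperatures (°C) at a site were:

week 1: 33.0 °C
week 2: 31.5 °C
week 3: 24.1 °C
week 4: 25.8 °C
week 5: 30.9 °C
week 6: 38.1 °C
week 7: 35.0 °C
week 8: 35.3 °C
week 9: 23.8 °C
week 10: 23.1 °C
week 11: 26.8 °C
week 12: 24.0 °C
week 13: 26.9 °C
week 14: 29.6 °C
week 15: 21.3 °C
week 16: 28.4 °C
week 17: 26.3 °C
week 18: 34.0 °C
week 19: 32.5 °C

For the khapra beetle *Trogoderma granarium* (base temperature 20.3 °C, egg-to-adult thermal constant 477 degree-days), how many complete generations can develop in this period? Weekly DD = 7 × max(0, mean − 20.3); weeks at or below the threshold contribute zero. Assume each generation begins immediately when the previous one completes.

Weekly DD (7 × max(0, T̄ − 20.3)): 88.9, 78.4, 26.6, 38.5, 74.2, 124.6, 102.9, 105.0, 24.5, 19.6, 45.5, 25.9, 46.2, 65.1, 7.0, 56.7, 42.0, 95.9, 85.4.
Season total = 1152.9 DD.
Complete generations = ⌊1152.9 / 477⌋ = 2.

2 generations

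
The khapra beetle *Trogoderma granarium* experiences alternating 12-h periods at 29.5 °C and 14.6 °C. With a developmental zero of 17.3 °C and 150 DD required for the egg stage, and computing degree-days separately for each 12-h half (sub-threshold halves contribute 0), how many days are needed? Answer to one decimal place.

Day half: max(0, 29.5 − 17.3) × 0.5 = 12.2 × 0.5 = 6.10 DD.
Night half: max(0, 14.6 − 17.3) × 0.5 = 0.0 × 0.5 = 0.00 DD.
Per 24 h: 6.10 DD/day.
Duration = 150 / 6.10 = 24.590 ≈ 24.6 days.

24.6 days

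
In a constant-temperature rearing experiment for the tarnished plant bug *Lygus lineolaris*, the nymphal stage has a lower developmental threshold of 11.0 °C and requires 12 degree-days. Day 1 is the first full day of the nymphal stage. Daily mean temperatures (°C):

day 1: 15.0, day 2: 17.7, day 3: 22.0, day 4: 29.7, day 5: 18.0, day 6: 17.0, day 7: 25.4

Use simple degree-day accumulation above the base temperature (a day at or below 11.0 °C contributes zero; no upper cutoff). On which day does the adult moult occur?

Daily DD above 11.0 °C: 4.0, 6.7, 11.0, 18.7, 7.0, 6.0, 14.4.
Cumulative: 4.0, 10.7, 21.7, 40.4, 47.4, 53.4, 67.8.
The total first reaches 12 DD on day 3.

day 3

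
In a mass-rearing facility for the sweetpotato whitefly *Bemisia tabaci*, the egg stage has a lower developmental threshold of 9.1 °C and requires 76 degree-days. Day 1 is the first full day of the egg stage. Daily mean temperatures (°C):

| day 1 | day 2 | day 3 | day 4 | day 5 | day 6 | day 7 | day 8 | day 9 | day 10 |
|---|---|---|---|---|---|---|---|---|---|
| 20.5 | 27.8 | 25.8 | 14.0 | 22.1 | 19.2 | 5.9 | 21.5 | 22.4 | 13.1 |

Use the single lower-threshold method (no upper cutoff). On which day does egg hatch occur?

day 8

Daily DD above 9.1 °C: 11.4, 18.7, 16.7, 4.9, 13.0, 10.1, 0.0, 12.4, 13.3, 4.0.
Cumulative: 11.4, 30.1, 46.8, 51.7, 64.7, 74.8, 74.8, 87.2, 100.5, 104.5.
The total first reaches 76 DD on day 8.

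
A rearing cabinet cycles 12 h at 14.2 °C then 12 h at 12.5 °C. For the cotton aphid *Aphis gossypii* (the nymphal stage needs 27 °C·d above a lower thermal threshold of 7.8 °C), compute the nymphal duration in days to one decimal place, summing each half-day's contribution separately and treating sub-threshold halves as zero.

Day half: max(0, 14.2 − 7.8) × 0.5 = 6.4 × 0.5 = 3.20 DD.
Night half: max(0, 12.5 − 7.8) × 0.5 = 4.7 × 0.5 = 2.35 DD.
Per 24 h: 5.55 DD/day.
Duration = 27 / 5.55 = 4.865 ≈ 4.9 days.

4.9 days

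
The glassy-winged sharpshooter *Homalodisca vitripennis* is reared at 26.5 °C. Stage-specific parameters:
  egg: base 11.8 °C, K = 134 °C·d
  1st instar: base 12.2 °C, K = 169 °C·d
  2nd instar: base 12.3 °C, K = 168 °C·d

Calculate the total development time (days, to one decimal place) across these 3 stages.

egg: 134 / (26.5 − 11.8) = 134 / 14.7 = 9.116 d.
1st instar: 169 / (26.5 − 12.2) = 169 / 14.3 = 11.818 d.
2nd instar: 168 / (26.5 − 12.3) = 168 / 14.2 = 11.831 d.
Sum = 32.765 ≈ 32.8 days.

32.8 days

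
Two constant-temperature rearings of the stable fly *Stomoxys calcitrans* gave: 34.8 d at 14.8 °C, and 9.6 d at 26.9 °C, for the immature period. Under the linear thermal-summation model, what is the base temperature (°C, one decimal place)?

Linear rate model ⇒ the product D·(T − T_b) is constant across temperatures.
34.8·(14.8 − T_b) = 9.6·(26.9 − T_b)
T_b = (34.8·14.8 − 9.6·26.9) / (34.8 − 9.6) = 256.80 / 25.2 = 10.190 °C ≈ 10.2 °C.

10.2 °C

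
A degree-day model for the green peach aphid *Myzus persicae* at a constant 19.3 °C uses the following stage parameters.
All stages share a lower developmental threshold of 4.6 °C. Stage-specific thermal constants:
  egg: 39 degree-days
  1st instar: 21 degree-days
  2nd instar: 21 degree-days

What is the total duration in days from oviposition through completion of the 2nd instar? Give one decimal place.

Daily accumulation at 19.3 °C = 19.3 − 4.6 = 14.7 DD/day.
Total K = 39 + 21 + 21 = 81 DD.
Total duration = 81 / 14.7 = 5.510 ≈ 5.5 days.

5.5 days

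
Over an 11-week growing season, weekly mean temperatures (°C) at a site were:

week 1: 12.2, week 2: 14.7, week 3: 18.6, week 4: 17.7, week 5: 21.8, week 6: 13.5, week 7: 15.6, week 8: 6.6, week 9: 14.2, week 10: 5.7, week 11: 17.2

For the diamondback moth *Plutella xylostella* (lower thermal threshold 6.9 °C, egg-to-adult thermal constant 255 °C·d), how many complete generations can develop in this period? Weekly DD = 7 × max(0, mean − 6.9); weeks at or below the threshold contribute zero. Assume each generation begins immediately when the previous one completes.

2 generations

Weekly DD (7 × max(0, T̄ − 6.9)): 37.1, 54.6, 81.9, 75.6, 104.3, 46.2, 60.9, 0.0, 51.1, 0.0, 72.1.
Season total = 583.8 DD.
Complete generations = ⌊583.8 / 255⌋ = 2.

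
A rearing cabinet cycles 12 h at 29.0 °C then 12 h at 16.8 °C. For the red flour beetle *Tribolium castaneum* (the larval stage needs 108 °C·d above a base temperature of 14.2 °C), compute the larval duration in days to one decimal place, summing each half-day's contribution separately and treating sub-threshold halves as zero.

Day half: max(0, 29.0 − 14.2) × 0.5 = 14.8 × 0.5 = 7.40 DD.
Night half: max(0, 16.8 − 14.2) × 0.5 = 2.6 × 0.5 = 1.30 DD.
Per 24 h: 8.70 DD/day.
Duration = 108 / 8.70 = 12.414 ≈ 12.4 days.

12.4 days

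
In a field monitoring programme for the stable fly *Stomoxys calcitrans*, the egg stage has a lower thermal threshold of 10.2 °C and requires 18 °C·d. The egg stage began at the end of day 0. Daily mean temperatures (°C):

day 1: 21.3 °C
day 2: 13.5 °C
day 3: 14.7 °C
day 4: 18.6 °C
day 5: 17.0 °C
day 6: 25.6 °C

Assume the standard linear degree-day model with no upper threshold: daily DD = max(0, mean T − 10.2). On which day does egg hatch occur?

day 3

Daily DD above 10.2 °C: 11.1, 3.3, 4.5, 8.4, 6.8, 15.4.
Cumulative: 11.1, 14.4, 18.9, 27.3, 34.1, 49.5.
The total first reaches 18 DD on day 3.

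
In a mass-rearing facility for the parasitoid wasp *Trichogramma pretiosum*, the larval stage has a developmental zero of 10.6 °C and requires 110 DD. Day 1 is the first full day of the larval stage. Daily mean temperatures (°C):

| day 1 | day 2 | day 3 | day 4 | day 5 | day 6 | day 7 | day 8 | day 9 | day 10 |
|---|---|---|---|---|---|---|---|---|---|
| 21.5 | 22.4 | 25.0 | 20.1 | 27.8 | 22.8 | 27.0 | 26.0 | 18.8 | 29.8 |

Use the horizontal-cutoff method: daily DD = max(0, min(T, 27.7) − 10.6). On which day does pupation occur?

day 9

Daily DD above 10.6 °C (capped at 17.1): 10.9, 11.8, 14.4, 9.5, 17.1, 12.2, 16.4, 15.4, 8.2, 17.1.
Cumulative: 10.9, 22.7, 37.1, 46.6, 63.7, 75.9, 92.3, 107.7, 115.9, 133.0.
The total first reaches 110 DD on day 9.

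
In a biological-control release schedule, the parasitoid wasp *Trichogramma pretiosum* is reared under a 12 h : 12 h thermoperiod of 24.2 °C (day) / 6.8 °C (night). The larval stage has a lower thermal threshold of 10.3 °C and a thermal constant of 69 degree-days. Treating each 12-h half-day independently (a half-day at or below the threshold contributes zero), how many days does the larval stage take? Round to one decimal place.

Day half: max(0, 24.2 − 10.3) × 0.5 = 13.9 × 0.5 = 6.95 DD.
Night half: max(0, 6.8 − 10.3) × 0.5 = 0.0 × 0.5 = 0.00 DD.
Per 24 h: 6.95 DD/day.
Duration = 69 / 6.95 = 9.928 ≈ 9.9 days.

9.9 days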